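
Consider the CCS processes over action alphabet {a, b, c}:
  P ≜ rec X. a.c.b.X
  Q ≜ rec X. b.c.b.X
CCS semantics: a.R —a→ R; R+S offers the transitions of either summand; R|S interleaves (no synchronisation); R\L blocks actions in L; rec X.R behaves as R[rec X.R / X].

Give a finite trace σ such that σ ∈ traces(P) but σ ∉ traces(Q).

P's transition system — 3 states:
  m0 = rec X. a.c.b.X → --a--▸ m1
  m1 = c.b.(rec X. a.c.b.X) → --c--▸ m2
  m2 = b.(rec X. a.c.b.X) → --b--▸ m0
Q's transition system — 3 states:
  n0 = rec X. b.c.b.X → --b--▸ n1
  n1 = c.b.(rec X. b.c.b.X) → --c--▸ n2
  n2 = b.(rec X. b.c.b.X) → --b--▸ n0
Trace ⟨a⟩ through P, begin at {m0}:
  [1] a ⇒ {m1}
  P completes σ.
Trace ⟨a⟩ through Q, begin at {n0}:
  [1] a ⇒ no successor for Q

a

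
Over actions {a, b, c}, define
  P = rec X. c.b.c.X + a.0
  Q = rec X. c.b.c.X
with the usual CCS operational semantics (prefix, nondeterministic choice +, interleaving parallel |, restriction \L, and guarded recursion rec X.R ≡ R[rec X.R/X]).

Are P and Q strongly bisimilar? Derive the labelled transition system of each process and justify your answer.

P's transition system — 4 states:
  m0 = rec X. c.b.c.X + a.0 → -a-> m1, -c-> m2
  m1 = 0 → (no moves)
  m2 = b.c.(rec X. c.b.c.X + a.0) → -b-> m3
  m3 = c.(rec X. c.b.c.X + a.0) → -c-> m0
Q's transition system — 3 states:
  n0 = rec X. c.b.c.X → -c-> n1
  n1 = b.c.(rec X. c.b.c.X) → -b-> n2
  n2 = c.(rec X. c.b.c.X) → -c-> n0
Partition-refinement fixed point:
  B0 = {m0}
  B1 = {m1}
  B2 = {m2}
  B3 = {m3}
  B4 = {n0}
  B5 = {n1}
  B6 = {n2}
m0 ∈ B0, n0 ∈ B4 → different blocks

P ≁ Q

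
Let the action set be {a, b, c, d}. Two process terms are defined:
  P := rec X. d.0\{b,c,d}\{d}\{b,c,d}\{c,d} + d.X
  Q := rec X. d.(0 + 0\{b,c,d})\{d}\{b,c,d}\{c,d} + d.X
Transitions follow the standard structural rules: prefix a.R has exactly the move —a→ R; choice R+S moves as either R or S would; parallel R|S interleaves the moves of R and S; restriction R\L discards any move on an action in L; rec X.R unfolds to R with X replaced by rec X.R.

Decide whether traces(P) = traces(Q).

traces(P) = traces(Q)

P's transition system — 2 states:
  p0 = rec X. d.0\{b,c,d}\{d}\{b,c,d}\{c,d} + d.X has moves —d→ p0, —d→ p1
  p1 = 0\{b,c,d}\{d}\{b,c,d}\{c,d} has moves ∅
Q's transition system — 2 states:
  q0 = rec X. d.(0 + 0\{b,c,d})\{d}\{b,c,d}\{c,d} + d.X has moves —d→ q0, —d→ q1
  q1 = (0 + 0\{b,c,d})\{d}\{b,c,d}\{c,d} has moves ∅
Coarsest stable partition (strong bisimilarity classes):
  B0 = {p0, q0}
  B1 = {p1, q1}
p0 ∈ B0, q0 ∈ B0 → same block
Bisimilar ⇒ trace-equivalent.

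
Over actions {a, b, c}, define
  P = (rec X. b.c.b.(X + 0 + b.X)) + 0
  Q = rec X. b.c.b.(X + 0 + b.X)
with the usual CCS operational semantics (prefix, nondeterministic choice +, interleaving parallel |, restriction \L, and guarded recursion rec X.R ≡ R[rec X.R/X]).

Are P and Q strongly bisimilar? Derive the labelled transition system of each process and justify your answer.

bisimilar

P's transition system — 5 states:
  p0 = (rec X. b.c.b.(X + 0 + b.X)) + 0 ⊢ —b→ p1
  p1 = c.b.((rec X. b.c.b.(X + 0 + b.X)) + 0 + b.(rec X. b.c.b.(X + 0 + b.X))) ⊢ —c→ p2
  p2 = b.((rec X. b.c.b.(X + 0 + b.X)) + 0 + b.(rec X. b.c.b.(X + 0 + b.X))) ⊢ —b→ p3
  p3 = (rec X. b.c.b.(X + 0 + b.X)) + 0 + b.(rec X. b.c.b.(X + 0 + b.X)) ⊢ —b→ p1, —b→ p4
  p4 = rec X. b.c.b.(X + 0 + b.X) ⊢ —b→ p1
Q's transition system — 4 states:
  q0 = rec X. b.c.b.(X + 0 + b.X) ⊢ —b→ q1
  q1 = c.b.((rec X. b.c.b.(X + 0 + b.X)) + 0 + b.(rec X. b.c.b.(X + 0 + b.X))) ⊢ —c→ q2
  q2 = b.((rec X. b.c.b.(X + 0 + b.X)) + 0 + b.(rec X. b.c.b.(X + 0 + b.X))) ⊢ —b→ q3
  q3 = (rec X. b.c.b.(X + 0 + b.X)) + 0 + b.(rec X. b.c.b.(X + 0 + b.X)) ⊢ —b→ q0, —b→ q1
Partition-refinement fixed point:
  B0 = {p0, p4, q0}
  B1 = {p1, q1}
  B2 = {p2, q2}
  B3 = {p3, q3}
p0 ∈ B0, q0 ∈ B0 → same block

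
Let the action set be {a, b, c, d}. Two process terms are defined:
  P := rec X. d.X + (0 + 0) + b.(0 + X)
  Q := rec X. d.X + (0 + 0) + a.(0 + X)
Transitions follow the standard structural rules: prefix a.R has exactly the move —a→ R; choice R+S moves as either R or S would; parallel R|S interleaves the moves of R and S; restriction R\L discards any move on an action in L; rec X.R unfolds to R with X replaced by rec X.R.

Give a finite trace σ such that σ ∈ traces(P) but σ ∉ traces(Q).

b

Reachable graph of P (2 states):
  s0 = rec X. d.X + (0 + 0) + b.(0 + X) → -b-> s1, -d-> s0
  s1 = 0 + (rec X. d.X + (0 + 0) + b.(0 + X)) → -b-> s1, -d-> s0
Reachable graph of Q (2 states):
  t0 = rec X. d.X + (0 + 0) + a.(0 + X) → -a-> t1, -d-> t0
  t1 = 0 + (rec X. d.X + (0 + 0) + a.(0 + X)) → -a-> t1, -d-> t0
Trace ⟨b⟩ through P, begin at {s0}:
  [1] b ⇒ {s1}
  — P admits the full trace.
Trace ⟨b⟩ through Q, begin at {t0}:
  [1] b ⇒ ∅  — Q cannot continue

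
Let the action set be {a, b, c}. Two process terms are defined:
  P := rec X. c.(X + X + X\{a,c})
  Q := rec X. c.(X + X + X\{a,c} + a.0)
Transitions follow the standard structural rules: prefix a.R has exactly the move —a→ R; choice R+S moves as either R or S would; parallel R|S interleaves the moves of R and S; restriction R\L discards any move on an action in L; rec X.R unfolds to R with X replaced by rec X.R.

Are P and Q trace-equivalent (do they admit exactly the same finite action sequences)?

traces(P) ≠ traces(Q) — witness ⟨ca⟩

P's transition system — 2 states:
  m0 = rec X. c.(X + X + X\{a,c}) has moves —c→ m1
  m1 = (rec X. c.(X + X + X\{a,c})) + (rec X. c.(X + X + X\{a,c})) + (rec X. c.(X + X + X\{a,c}))\{a,c} has moves —c→ m1
Q's transition system — 3 states:
  n0 = rec X. c.(X + X + X\{a,c} + a.0) has moves —c→ n1
  n1 = (rec X. c.(X + X + X\{a,c} + a.0)) + (rec X. c.(X + X + X\{a,c} + a.0)) + (rec X. c.(X + X + X\{a,c} + a.0))\{a,c} + a.0 has moves —a→ n2, —c→ n1
  n2 = 0 has moves ·
Trace ⟨ca⟩ through Q, begin at {n0}:
  after c @ step 1: {n1}
  after a @ step 2: {n2}
  Q completes σ.
Trace ⟨ca⟩ through P, begin at {m0}:
  after c @ step 1: {m1}
  after a @ step 2: ∅ (P stuck)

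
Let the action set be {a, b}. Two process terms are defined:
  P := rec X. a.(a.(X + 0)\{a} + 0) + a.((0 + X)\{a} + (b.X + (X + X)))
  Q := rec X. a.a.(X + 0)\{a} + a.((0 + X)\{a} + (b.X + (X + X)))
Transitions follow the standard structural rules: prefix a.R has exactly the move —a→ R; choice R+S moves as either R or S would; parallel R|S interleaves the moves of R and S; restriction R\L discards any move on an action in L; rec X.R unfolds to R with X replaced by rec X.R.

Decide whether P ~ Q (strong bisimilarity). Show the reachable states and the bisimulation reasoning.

bisimilar

LTS(P): 4 reachable states
  m0 = rec X. a.(a.(X + 0)\{a} + 0) + a.((0 + X)\{a} + (b.X + (X + X))) :: —a→ m1, —a→ m2
  m1 = (0 + (rec X. a.(a.(X + 0)\{a} + 0) + a.((0 + X)\{a} + (b.X + (X + X)))))\{a} + (b.(rec X. a.(a.(X + 0)\{a} + 0) + a.((0 + X)\{a} + (b.X + (X + X)))) + ((rec X. a.(a.(X + 0)\{a} + 0) + a.((0 + X)\{a} + (b.X + (X + X)))) + (rec X. a.(a.(X + 0)\{a} + 0) + a.((0 + X)\{a} + (b.X + (X + X)))))) :: —a→ m1, —a→ m2, —b→ m0
  m2 = a.((rec X. a.(a.(X + 0)\{a} + 0) + a.((0 + X)\{a} + (b.X + (X + X)))) + 0)\{a} + 0 :: —a→ m3
  m3 = ((rec X. a.(a.(X + 0)\{a} + 0) + a.((0 + X)\{a} + (b.X + (X + X)))) + 0)\{a} :: stopped
LTS(Q): 4 reachable states
  n0 = rec X. a.a.(X + 0)\{a} + a.((0 + X)\{a} + (b.X + (X + X))) :: —a→ n1, —a→ n2
  n1 = (0 + (rec X. a.a.(X + 0)\{a} + a.((0 + X)\{a} + (b.X + (X + X)))))\{a} + (b.(rec X. a.a.(X + 0)\{a} + a.((0 + X)\{a} + (b.X + (X + X)))) + ((rec X. a.a.(X + 0)\{a} + a.((0 + X)\{a} + (b.X + (X + X)))) + (rec X. a.a.(X + 0)\{a} + a.((0 + X)\{a} + (b.X + (X + X)))))) :: —a→ n1, —a→ n2, —b→ n0
  n2 = a.((rec X. a.a.(X + 0)\{a} + a.((0 + X)\{a} + (b.X + (X + X)))) + 0)\{a} :: —a→ n3
  n3 = ((rec X. a.a.(X + 0)\{a} + a.((0 + X)\{a} + (b.X + (X + X)))) + 0)\{a} :: stopped
Bisimilarity quotient blocks:
  B0 = {m0, n0}
  B1 = {m1, n1}
  B2 = {m2, n2}
  B3 = {m3, n3}
m0 ∈ B0, n0 ∈ B0 → same block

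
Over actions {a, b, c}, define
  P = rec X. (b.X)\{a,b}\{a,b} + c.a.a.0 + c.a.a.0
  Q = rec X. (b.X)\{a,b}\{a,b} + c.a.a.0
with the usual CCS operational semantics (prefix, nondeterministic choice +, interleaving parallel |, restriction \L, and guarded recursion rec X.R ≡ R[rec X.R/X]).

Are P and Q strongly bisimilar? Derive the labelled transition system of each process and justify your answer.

YES

Reachable graph of P (4 states):
  p0 = rec X. (b.X)\{a,b}\{a,b} + c.a.a.0 + c.a.a.0 → —c→ p1
  p1 = a.a.0 → —a→ p2
  p2 = a.0 → —a→ p3
  p3 = 0 → deadlocked
Reachable graph of Q (4 states):
  q0 = rec X. (b.X)\{a,b}\{a,b} + c.a.a.0 → —c→ q1
  q1 = a.a.0 → —a→ q2
  q2 = a.0 → —a→ q3
  q3 = 0 → deadlocked
Coarsest stable partition (strong bisimilarity classes):
  B0 = {p0, q0}
  B1 = {p1, q1}
  B2 = {p2, q2}
  B3 = {p3, q3}
p0 ∈ B0, q0 ∈ B0 → same block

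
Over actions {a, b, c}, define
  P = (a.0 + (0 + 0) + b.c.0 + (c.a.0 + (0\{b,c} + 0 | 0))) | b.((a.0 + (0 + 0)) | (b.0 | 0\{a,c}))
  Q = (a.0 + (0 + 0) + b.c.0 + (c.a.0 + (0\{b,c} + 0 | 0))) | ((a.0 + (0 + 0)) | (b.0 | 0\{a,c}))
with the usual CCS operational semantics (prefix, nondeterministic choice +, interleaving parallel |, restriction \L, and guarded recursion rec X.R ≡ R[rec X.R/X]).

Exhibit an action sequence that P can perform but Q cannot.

P's transition system — 20 states:
  s0 = (a.0 + (0 + 0) + b.c.0 + (c.a.0 + (0\{b,c} + 0 | 0))) | b.((a.0 + (0 + 0)) | (b.0 | 0\{a,c})) | -a-> s1, -b-> s2, -b-> s3, -c-> s4
  s1 = 0 | b.((a.0 + (0 + 0)) | (b.0 | 0\{a,c})) | -b-> s5
  s2 = (a.0 + (0 + 0) + b.c.0 + (c.a.0 + (0\{b,c} + 0 | 0))) | ((a.0 + (0 + 0)) | (b.0 | 0\{a,c})) | -a-> s5, -a-> s6, -b-> s7, -b-> s8, -c-> s9
  s3 = c.0 | b.((a.0 + (0 + 0)) | (b.0 | 0\{a,c})) | -b-> s8, -c-> s1
  s4 = a.0 | b.((a.0 + (0 + 0)) | (b.0 | 0\{a,c})) | -a-> s1, -b-> s9
  s5 = 0 | ((a.0 + (0 + 0)) | (b.0 | 0\{a,c})) | -a-> s10, -b-> s11
  s6 = (a.0 + (0 + 0) + b.c.0 + (c.a.0 + (0\{b,c} + 0 | 0))) | (0 | (b.0 | 0\{a,c})) | -a-> s10, -b-> s12, -b-> s13, -c-> s14
  s7 = (a.0 + (0 + 0) + b.c.0 + (c.a.0 + (0\{b,c} + 0 | 0))) | ((a.0 + (0 + 0)) | (0 | 0\{a,c})) | -a-> s11, -a-> s12, -b-> s15, -c-> s16
  s8 = c.0 | ((a.0 + (0 + 0)) | (b.0 | 0\{a,c})) | -a-> s13, -b-> s15, -c-> s5
  s9 = a.0 | ((a.0 + (0 + 0)) | (b.0 | 0\{a,c})) | -a-> s14, -a-> s5, -b-> s16
  s10 = 0 | (0 | (b.0 | 0\{a,c})) | -b-> s17
  s11 = 0 | ((a.0 + (0 + 0)) | (0 | 0\{a,c})) | -a-> s17
  s12 = (a.0 + (0 + 0) + b.c.0 + (c.a.0 + (0\{b,c} + 0 | 0))) | (0 | (0 | 0\{a,c})) | -a-> s17, -b-> s18, -c-> s19
  s13 = c.0 | (0 | (b.0 | 0\{a,c})) | -b-> s18, -c-> s10
  s14 = a.0 | (0 | (b.0 | 0\{a,c})) | -a-> s10, -b-> s19
  s15 = c.0 | ((a.0 + (0 + 0)) | (0 | 0\{a,c})) | -a-> s18, -c-> s11
  s16 = a.0 | ((a.0 + (0 + 0)) | (0 | 0\{a,c})) | -a-> s11, -a-> s19
  s17 = 0 | (0 | (0 | 0\{a,c})) | deadlocked
  s18 = c.0 | (0 | (0 | 0\{a,c})) | -c-> s17
  s19 = a.0 | (0 | (0 | 0\{a,c})) | -a-> s17
Q's transition system — 16 states:
  t0 = (a.0 + (0 + 0) + b.c.0 + (c.a.0 + (0\{b,c} + 0 | 0))) | ((a.0 + (0 + 0)) | (b.0 | 0\{a,c})) | -a-> t1, -a-> t2, -b-> t3, -b-> t4, -c-> t5
  t1 = (a.0 + (0 + 0) + b.c.0 + (c.a.0 + (0\{b,c} + 0 | 0))) | (0 | (b.0 | 0\{a,c})) | -a-> t6, -b-> t7, -b-> t8, -c-> t9
  t2 = 0 | ((a.0 + (0 + 0)) | (b.0 | 0\{a,c})) | -a-> t6, -b-> t10
  t3 = (a.0 + (0 + 0) + b.c.0 + (c.a.0 + (0\{b,c} + 0 | 0))) | ((a.0 + (0 + 0)) | (0 | 0\{a,c})) | -a-> t10, -a-> t7, -b-> t11, -c-> t12
  t4 = c.0 | ((a.0 + (0 + 0)) | (b.0 | 0\{a,c})) | -a-> t8, -b-> t11, -c-> t2
  t5 = a.0 | ((a.0 + (0 + 0)) | (b.0 | 0\{a,c})) | -a-> t2, -a-> t9, -b-> t12
  t6 = 0 | (0 | (b.0 | 0\{a,c})) | -b-> t13
  t7 = (a.0 + (0 + 0) + b.c.0 + (c.a.0 + (0\{b,c} + 0 | 0))) | (0 | (0 | 0\{a,c})) | -a-> t13, -b-> t14, -c-> t15
  t8 = c.0 | (0 | (b.0 | 0\{a,c})) | -b-> t14, -c-> t6
  t9 = a.0 | (0 | (b.0 | 0\{a,c})) | -a-> t6, -b-> t15
  t10 = 0 | ((a.0 + (0 + 0)) | (0 | 0\{a,c})) | -a-> t13
  t11 = c.0 | ((a.0 + (0 + 0)) | (0 | 0\{a,c})) | -a-> t14, -c-> t10
  t12 = a.0 | ((a.0 + (0 + 0)) | (0 | 0\{a,c})) | -a-> t10, -a-> t15
  t13 = 0 | (0 | (0 | 0\{a,c})) | deadlocked
  t14 = c.0 | (0 | (0 | 0\{a,c})) | -c-> t13
  t15 = a.0 | (0 | (0 | 0\{a,c})) | -a-> t13
Run σ = ⟨bbb⟩ on P: start {s0}
  [1] b ⇒ {s2, s3}
  [2] b ⇒ {s7, s8}
  [3] b ⇒ {s15}
  — P admits the full trace.
Run σ = ⟨bbb⟩ on Q: start {t0}
  [1] b ⇒ {t3, t4}
  [2] b ⇒ {t11}
  [3] b ⇒ no successor for Q

bbb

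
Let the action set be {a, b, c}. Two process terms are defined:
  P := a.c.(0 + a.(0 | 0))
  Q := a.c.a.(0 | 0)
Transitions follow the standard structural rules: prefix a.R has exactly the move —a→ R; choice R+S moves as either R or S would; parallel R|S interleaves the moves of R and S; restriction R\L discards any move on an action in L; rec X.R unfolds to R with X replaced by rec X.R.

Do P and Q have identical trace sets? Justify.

traces(P) = traces(Q)

Reachable graph of P (4 states):
  p0 = a.c.(0 + a.(0 | 0)) ⊢ -a-> p1
  p1 = c.(0 + a.(0 | 0)) ⊢ -c-> p2
  p2 = 0 + a.(0 | 0) ⊢ -a-> p3
  p3 = 0 | 0 ⊢ ∅
Reachable graph of Q (4 states):
  q0 = a.c.a.(0 | 0) ⊢ -a-> q1
  q1 = c.a.(0 | 0) ⊢ -c-> q2
  q2 = a.(0 | 0) ⊢ -a-> q3
  q3 = 0 | 0 ⊢ ∅
Bisimilarity quotient blocks:
  B0 = {p0, q0}
  B1 = {p1, q1}
  B2 = {p2, q2}
  B3 = {p3, q3}
p0 ∈ B0, q0 ∈ B0 → same block
Bisimilar ⇒ trace-equivalent.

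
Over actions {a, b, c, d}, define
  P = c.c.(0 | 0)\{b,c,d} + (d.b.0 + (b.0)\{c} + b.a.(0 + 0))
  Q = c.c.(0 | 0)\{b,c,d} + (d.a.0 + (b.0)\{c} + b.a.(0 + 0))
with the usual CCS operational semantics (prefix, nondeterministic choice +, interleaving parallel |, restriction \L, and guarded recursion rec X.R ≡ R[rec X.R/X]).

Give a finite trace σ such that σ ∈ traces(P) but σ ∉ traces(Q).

P's transition system — 8 states:
  p0 = c.c.(0 | 0)\{b,c,d} + (d.b.0 + (b.0)\{c} + b.a.(0 + 0)) → —b→ p1, —b→ p2, —c→ p3, —d→ p4
  p1 = 0\{c} → (no moves)
  p2 = a.(0 + 0) → —a→ p5
  p3 = c.(0 | 0)\{b,c,d} → —c→ p6
  p4 = b.0 → —b→ p7
  p5 = 0 + 0 → (no moves)
  p6 = (0 | 0)\{b,c,d} → (no moves)
  p7 = 0 → (no moves)
Q's transition system — 8 states:
  q0 = c.c.(0 | 0)\{b,c,d} + (d.a.0 + (b.0)\{c} + b.a.(0 + 0)) → —b→ q1, —b→ q2, —c→ q3, —d→ q4
  q1 = 0\{c} → (no moves)
  q2 = a.(0 + 0) → —a→ q5
  q3 = c.(0 | 0)\{b,c,d} → —c→ q6
  q4 = a.0 → —a→ q7
  q5 = 0 + 0 → (no moves)
  q6 = (0 | 0)\{b,c,d} → (no moves)
  q7 = 0 → (no moves)
Trace ⟨db⟩ through P, begin at {p0}:
  step 1 (d): {p4}
  step 2 (b): {p7}
  ✓ P
Trace ⟨db⟩ through Q, begin at {q0}:
  step 1 (d): {q4}
  step 2 (b): no successor for Q

db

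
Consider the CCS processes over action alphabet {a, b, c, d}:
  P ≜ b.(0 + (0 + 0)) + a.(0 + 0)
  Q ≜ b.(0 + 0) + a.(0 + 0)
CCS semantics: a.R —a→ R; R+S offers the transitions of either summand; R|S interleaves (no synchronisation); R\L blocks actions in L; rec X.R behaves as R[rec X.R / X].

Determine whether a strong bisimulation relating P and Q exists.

LTS(P): 3 reachable states
  u0 = b.(0 + (0 + 0)) + a.(0 + 0) has moves —a→ u1, —b→ u2
  u1 = 0 + 0 has moves (no moves)
  u2 = 0 + (0 + 0) has moves (no moves)
LTS(Q): 2 reachable states
  v0 = b.(0 + 0) + a.(0 + 0) has moves —a→ v1, —b→ v1
  v1 = 0 + 0 has moves (no moves)
Partition-refinement fixed point:
  B0 = {u0, v0}
  B1 = {u1, u2, v1}
u0 ∈ B0, v0 ∈ B0 → same block

bisimilar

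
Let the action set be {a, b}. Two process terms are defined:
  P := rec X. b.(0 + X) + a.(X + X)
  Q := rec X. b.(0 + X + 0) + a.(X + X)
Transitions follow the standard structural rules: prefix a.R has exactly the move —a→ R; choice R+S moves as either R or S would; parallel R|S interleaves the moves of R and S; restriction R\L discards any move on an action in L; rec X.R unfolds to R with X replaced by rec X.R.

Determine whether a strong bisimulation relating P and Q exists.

LTS(P): 3 reachable states
  u0 = rec X. b.(0 + X) + a.(X + X) → -a-> u1, -b-> u2
  u1 = (rec X. b.(0 + X) + a.(X + X)) + (rec X. b.(0 + X) + a.(X + X)) → -a-> u1, -b-> u2
  u2 = 0 + (rec X. b.(0 + X) + a.(X + X)) → -a-> u1, -b-> u2
LTS(Q): 3 reachable states
  v0 = rec X. b.(0 + X + 0) + a.(X + X) → -a-> v1, -b-> v2
  v1 = (rec X. b.(0 + X + 0) + a.(X + X)) + (rec X. b.(0 + X + 0) + a.(X + X)) → -a-> v1, -b-> v2
  v2 = 0 + (rec X. b.(0 + X + 0) + a.(X + X)) + 0 → -a-> v1, -b-> v2
Coarsest stable partition (strong bisimilarity classes):
  B0 = {u0, u1, u2, v0, v1, v2}
u0 ∈ B0, v0 ∈ B0 → same block

YES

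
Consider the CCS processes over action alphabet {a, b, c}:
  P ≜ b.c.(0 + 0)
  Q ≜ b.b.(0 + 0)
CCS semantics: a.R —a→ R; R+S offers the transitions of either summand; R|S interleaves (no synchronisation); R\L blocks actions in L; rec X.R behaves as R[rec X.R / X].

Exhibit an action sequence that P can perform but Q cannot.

Reachable graph of P (3 states):
  s0 = b.c.(0 + 0) :: —b→ s1
  s1 = c.(0 + 0) :: —c→ s2
  s2 = 0 + 0 :: (no moves)
Reachable graph of Q (3 states):
  t0 = b.b.(0 + 0) :: —b→ t1
  t1 = b.(0 + 0) :: —b→ t2
  t2 = 0 + 0 :: (no moves)
Trace ⟨bc⟩ through P, begin at {s0}:
  step 1 (b): {s1}
  step 2 (c): {s2}
  ✓ P
Trace ⟨bc⟩ through Q, begin at {t0}:
  step 1 (b): {t1}
  step 2 (c): no successor for Q

bc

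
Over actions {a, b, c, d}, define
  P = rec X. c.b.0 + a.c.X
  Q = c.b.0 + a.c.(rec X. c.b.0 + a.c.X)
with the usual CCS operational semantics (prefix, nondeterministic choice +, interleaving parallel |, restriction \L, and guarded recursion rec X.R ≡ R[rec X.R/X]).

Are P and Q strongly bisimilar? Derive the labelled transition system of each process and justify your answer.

bisimilar

LTS(P): 4 reachable states
  p0 = rec X. c.b.0 + a.c.X | ··a··> p1, ··c··> p2
  p1 = c.(rec X. c.b.0 + a.c.X) | ··c··> p0
  p2 = b.0 | ··b··> p3
  p3 = 0 | ∅
LTS(Q): 5 reachable states
  q0 = c.b.0 + a.c.(rec X. c.b.0 + a.c.X) | ··a··> q1, ··c··> q2
  q1 = c.(rec X. c.b.0 + a.c.X) | ··c··> q3
  q2 = b.0 | ··b··> q4
  q3 = rec X. c.b.0 + a.c.X | ··a··> q1, ··c··> q2
  q4 = 0 | ∅
Bisimilarity quotient blocks:
  B0 = {p0, q0, q3}
  B1 = {p1, q1}
  B2 = {p2, q2}
  B3 = {p3, q4}
p0 ∈ B0, q0 ∈ B0 → same block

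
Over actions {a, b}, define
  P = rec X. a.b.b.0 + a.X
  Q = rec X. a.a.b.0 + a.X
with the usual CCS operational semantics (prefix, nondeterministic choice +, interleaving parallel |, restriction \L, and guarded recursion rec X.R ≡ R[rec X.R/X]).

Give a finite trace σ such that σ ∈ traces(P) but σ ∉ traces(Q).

ab

P's transition system — 4 states:
  u0 = rec X. a.b.b.0 + a.X ⊢ —a→ u0, —a→ u1
  u1 = b.b.0 ⊢ —b→ u2
  u2 = b.0 ⊢ —b→ u3
  u3 = 0 ⊢ stopped
Q's transition system — 4 states:
  v0 = rec X. a.a.b.0 + a.X ⊢ —a→ v0, —a→ v1
  v1 = a.b.0 ⊢ —a→ v2
  v2 = b.0 ⊢ —b→ v3
  v3 = 0 ⊢ stopped
Run σ = ⟨ab⟩ on P: start {u0}
  after a @ step 1: {u0, u1}
  after b @ step 2: {u2}
  ✓ P
Run σ = ⟨ab⟩ on Q: start {v0}
  after a @ step 1: {v0, v1}
  after b @ step 2: no successor for Q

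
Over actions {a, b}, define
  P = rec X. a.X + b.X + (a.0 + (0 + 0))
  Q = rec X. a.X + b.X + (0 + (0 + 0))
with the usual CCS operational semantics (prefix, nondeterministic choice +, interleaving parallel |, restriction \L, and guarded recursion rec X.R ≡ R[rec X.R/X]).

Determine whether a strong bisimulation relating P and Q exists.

P ≁ Q

P's transition system — 2 states:
  s0 = rec X. a.X + b.X + (a.0 + (0 + 0)) | —a→ s0, —a→ s1, —b→ s0
  s1 = 0 | deadlocked
Q's transition system — 1 states:
  t0 = rec X. a.X + b.X + (0 + (0 + 0)) | —a→ t0, —b→ t0
Partition-refinement fixed point:
  B0 = {s0}
  B1 = {s1}
  B2 = {t0}
s0 ∈ B0, t0 ∈ B2 → different blocks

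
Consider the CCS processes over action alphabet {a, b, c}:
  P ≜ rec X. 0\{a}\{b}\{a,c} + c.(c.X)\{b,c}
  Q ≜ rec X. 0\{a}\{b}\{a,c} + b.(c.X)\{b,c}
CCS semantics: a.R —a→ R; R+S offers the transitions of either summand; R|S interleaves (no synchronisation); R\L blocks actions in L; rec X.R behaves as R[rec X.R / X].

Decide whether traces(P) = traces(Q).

Reachable graph of P (2 states):
  m0 = rec X. 0\{a}\{b}\{a,c} + c.(c.X)\{b,c} ⊢ ··c··> m1
  m1 = (c.(rec X. 0\{a}\{b}\{a,c} + c.(c.X)\{b,c}))\{b,c} ⊢ deadlocked
Reachable graph of Q (2 states):
  n0 = rec X. 0\{a}\{b}\{a,c} + b.(c.X)\{b,c} ⊢ ··b··> n1
  n1 = (c.(rec X. 0\{a}\{b}\{a,c} + b.(c.X)\{b,c}))\{b,c} ⊢ deadlocked
Run σ = ⟨c⟩ on P: start {m0}
  after c @ step 1: {m1}
  ✓ P
Run σ = ⟨c⟩ on Q: start {n0}
  after c @ step 1: ∅  — Q cannot continue

NO — witness ⟨c⟩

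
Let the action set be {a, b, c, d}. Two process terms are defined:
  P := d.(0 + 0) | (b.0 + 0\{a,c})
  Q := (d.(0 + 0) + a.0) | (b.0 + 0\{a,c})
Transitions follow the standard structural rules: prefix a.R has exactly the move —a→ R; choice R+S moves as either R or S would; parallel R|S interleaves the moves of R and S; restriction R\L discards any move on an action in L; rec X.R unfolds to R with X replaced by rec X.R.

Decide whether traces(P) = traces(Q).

traces(P) ≠ traces(Q) — witness ⟨a⟩

Reachable graph of P (4 states):
  s0 = d.(0 + 0) | (b.0 + 0\{a,c}) → =b=> s1, =d=> s2
  s1 = d.(0 + 0) | 0 → =d=> s3
  s2 = (0 + 0) | (b.0 + 0\{a,c}) → =b=> s3
  s3 = (0 + 0) | 0 → (no moves)
Reachable graph of Q (6 states):
  t0 = (d.(0 + 0) + a.0) | (b.0 + 0\{a,c}) → =a=> t1, =b=> t2, =d=> t3
  t1 = 0 | (b.0 + 0\{a,c}) → =b=> t4
  t2 = (d.(0 + 0) + a.0) | 0 → =a=> t4, =d=> t5
  t3 = (0 + 0) | (b.0 + 0\{a,c}) → =b=> t5
  t4 = 0 | 0 → (no moves)
  t5 = (0 + 0) | 0 → (no moves)
Trace ⟨a⟩ through Q, begin at {t0}:
  after a @ step 1: {t1}
  — Q admits the full trace.
Trace ⟨a⟩ through P, begin at {s0}:
  after a @ step 1: ∅  — P cannot continue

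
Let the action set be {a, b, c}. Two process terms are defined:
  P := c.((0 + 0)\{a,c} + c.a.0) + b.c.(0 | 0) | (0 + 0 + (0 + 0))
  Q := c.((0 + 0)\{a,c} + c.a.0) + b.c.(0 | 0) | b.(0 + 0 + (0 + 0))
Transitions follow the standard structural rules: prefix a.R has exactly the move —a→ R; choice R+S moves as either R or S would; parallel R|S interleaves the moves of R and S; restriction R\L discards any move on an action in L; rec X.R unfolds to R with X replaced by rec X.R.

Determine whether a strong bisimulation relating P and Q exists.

not bisimilar

P's transition system — 6 states:
  m0 = c.((0 + 0)\{a,c} + c.a.0) + b.c.(0 | 0) | (0 + 0 + (0 + 0)) ⊢ —b→ m1, —c→ m2
  m1 = c.(0 | 0) | (0 + 0 + (0 + 0)) ⊢ —c→ m3
  m2 = (0 + 0)\{a,c} + c.a.0 ⊢ —c→ m4
  m3 = 0 | 0 | (0 + 0 + (0 + 0)) ⊢ deadlocked
  m4 = a.0 ⊢ —a→ m5
  m5 = 0 ⊢ deadlocked
Q's transition system — 9 states:
  n0 = c.((0 + 0)\{a,c} + c.a.0) + b.c.(0 | 0) | b.(0 + 0 + (0 + 0)) ⊢ —b→ n1, —b→ n2, —c→ n3
  n1 = b.c.(0 | 0) | (0 + 0 + (0 + 0)) ⊢ —b→ n4
  n2 = c.(0 | 0) | b.(0 + 0 + (0 + 0)) ⊢ —b→ n4, —c→ n5
  n3 = (0 + 0)\{a,c} + c.a.0 ⊢ —c→ n6
  n4 = c.(0 | 0) | (0 + 0 + (0 + 0)) ⊢ —c→ n7
  n5 = 0 | 0 | b.(0 + 0 + (0 + 0)) ⊢ —b→ n7
  n6 = a.0 ⊢ —a→ n8
  n7 = 0 | 0 | (0 + 0 + (0 + 0)) ⊢ deadlocked
  n8 = 0 ⊢ deadlocked
Partition-refinement fixed point:
  B0 = {m0}
  B1 = {m2, n3}
  B2 = {m4, n6}
  B3 = {m3, m5, n7, n8}
  B4 = {m1, n4}
  B5 = {n0}
  B6 = {n1}
  B7 = {n2}
  B8 = {n5}
m0 ∈ B0, n0 ∈ B5 → different blocks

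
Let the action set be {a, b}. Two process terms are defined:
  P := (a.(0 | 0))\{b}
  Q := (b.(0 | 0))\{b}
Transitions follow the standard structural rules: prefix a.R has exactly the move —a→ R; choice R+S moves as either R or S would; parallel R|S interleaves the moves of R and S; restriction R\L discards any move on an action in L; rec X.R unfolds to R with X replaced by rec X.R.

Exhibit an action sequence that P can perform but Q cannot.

a

LTS(P): 2 reachable states
  p0 = (a.(0 | 0))\{b} | =a=> p1
  p1 = (0 | 0)\{b} | ·
LTS(Q): 1 reachable states
  q0 = (b.(0 | 0))\{b} | ·
Run σ = ⟨a⟩ on P: start {p0}
  after a @ step 1: {p1}
  — P admits the full trace.
Run σ = ⟨a⟩ on Q: start {q0}
  after a @ step 1: no successor for Q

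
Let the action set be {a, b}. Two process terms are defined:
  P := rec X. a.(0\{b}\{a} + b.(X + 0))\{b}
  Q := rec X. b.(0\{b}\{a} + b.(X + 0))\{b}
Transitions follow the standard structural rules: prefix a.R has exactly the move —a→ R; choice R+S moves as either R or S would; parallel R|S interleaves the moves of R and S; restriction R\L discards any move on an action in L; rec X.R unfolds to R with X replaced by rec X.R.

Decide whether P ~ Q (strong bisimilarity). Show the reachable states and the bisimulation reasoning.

P ≁ Q

LTS(P): 2 reachable states
  s0 = rec X. a.(0\{b}\{a} + b.(X + 0))\{b} :: --a--▸ s1
  s1 = (0\{b}\{a} + b.((rec X. a.(0\{b}\{a} + b.(X + 0))\{b}) + 0))\{b} :: (no moves)
LTS(Q): 2 reachable states
  t0 = rec X. b.(0\{b}\{a} + b.(X + 0))\{b} :: --b--▸ t1
  t1 = (0\{b}\{a} + b.((rec X. b.(0\{b}\{a} + b.(X + 0))\{b}) + 0))\{b} :: (no moves)
Partition-refinement fixed point:
  B0 = {s0}
  B1 = {s1, t1}
  B2 = {t0}
s0 ∈ B0, t0 ∈ B2 → different blocks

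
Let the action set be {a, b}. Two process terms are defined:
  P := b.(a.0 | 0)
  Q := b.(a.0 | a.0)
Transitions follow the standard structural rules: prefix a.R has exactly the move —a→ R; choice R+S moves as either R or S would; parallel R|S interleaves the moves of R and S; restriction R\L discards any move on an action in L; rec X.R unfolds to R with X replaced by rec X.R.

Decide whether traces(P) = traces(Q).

LTS(P): 3 reachable states
  p0 = b.(a.0 | 0) → ··b··> p1
  p1 = a.0 | 0 → ··a··> p2
  p2 = 0 | 0 → ∅
LTS(Q): 5 reachable states
  q0 = b.(a.0 | a.0) → ··b··> q1
  q1 = a.0 | a.0 → ··a··> q2, ··a··> q3
  q2 = 0 | a.0 → ··a··> q4
  q3 = a.0 | 0 → ··a··> q4
  q4 = 0 | 0 → ∅
Trace ⟨baa⟩ through Q, begin at {q0}:
  step 1 (b): {q1}
  step 2 (a): {q2, q3}
  step 3 (a): {q4}
  — Q admits the full trace.
Trace ⟨baa⟩ through P, begin at {p0}:
  step 1 (b): {p1}
  step 2 (a): {p2}
  step 3 (a): ∅  — P cannot continue

NO — witness ⟨baa⟩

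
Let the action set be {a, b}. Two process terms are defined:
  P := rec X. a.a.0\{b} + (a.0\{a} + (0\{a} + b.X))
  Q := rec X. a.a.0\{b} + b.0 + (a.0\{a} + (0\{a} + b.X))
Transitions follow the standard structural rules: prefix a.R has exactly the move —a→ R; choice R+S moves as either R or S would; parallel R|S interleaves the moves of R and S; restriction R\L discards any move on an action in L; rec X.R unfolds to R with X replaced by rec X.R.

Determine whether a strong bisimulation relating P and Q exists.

NO

Reachable graph of P (4 states):
  p0 = rec X. a.a.0\{b} + (a.0\{a} + (0\{a} + b.X)) | -a-> p1, -a-> p2, -b-> p0
  p1 = 0\{a} | deadlocked
  p2 = a.0\{b} | -a-> p3
  p3 = 0\{b} | deadlocked
Reachable graph of Q (5 states):
  q0 = rec X. a.a.0\{b} + b.0 + (a.0\{a} + (0\{a} + b.X)) | -a-> q1, -a-> q2, -b-> q0, -b-> q3
  q1 = 0\{a} | deadlocked
  q2 = a.0\{b} | -a-> q4
  q3 = 0 | deadlocked
  q4 = 0\{b} | deadlocked
Partition-refinement fixed point:
  B0 = {p0}
  B1 = {p1, p3, q1, q3, q4}
  B2 = {p2, q2}
  B3 = {q0}
p0 ∈ B0, q0 ∈ B3 → different blocks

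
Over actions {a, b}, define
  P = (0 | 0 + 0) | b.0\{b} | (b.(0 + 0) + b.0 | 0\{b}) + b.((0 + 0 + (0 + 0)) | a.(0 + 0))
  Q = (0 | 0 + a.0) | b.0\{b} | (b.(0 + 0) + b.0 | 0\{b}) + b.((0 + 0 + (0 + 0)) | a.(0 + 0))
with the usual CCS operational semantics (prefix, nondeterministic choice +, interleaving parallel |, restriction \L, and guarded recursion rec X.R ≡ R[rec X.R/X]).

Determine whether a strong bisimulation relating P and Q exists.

P's transition system — 8 states:
  p0 = (0 | 0 + 0) | b.0\{b} | (b.(0 + 0) + b.0 | 0\{b}) + b.((0 + 0 + (0 + 0)) | a.(0 + 0)) :: =b=> p1, =b=> p2, =b=> p3, =b=> p4
  p1 = (0 + 0 + (0 + 0)) | a.(0 + 0) :: =a=> p5
  p2 = (0 | 0 + 0) | 0\{b} | (b.(0 + 0) + b.0 | 0\{b}) :: =b=> p6, =b=> p7
  p3 = (0 | 0 + 0) | b.0\{b} | (0 + 0) :: =b=> p6
  p4 = (0 | 0 + 0) | b.0\{b} | (0 | 0\{b}) :: =b=> p7
  p5 = (0 + 0 + (0 + 0)) | (0 + 0) :: ·
  p6 = (0 | 0 + 0) | 0\{b} | (0 + 0) :: ·
  p7 = (0 | 0 + 0) | 0\{b} | (0 | 0\{b}) :: ·
Q's transition system — 14 states:
  q0 = (0 | 0 + a.0) | b.0\{b} | (b.(0 + 0) + b.0 | 0\{b}) + b.((0 + 0 + (0 + 0)) | a.(0 + 0)) :: =a=> q1, =b=> q2, =b=> q3, =b=> q4, =b=> q5
  q1 = 0 | b.0\{b} | (b.(0 + 0) + b.0 | 0\{b}) :: =b=> q6, =b=> q7, =b=> q8
  q2 = (0 + 0 + (0 + 0)) | a.(0 + 0) :: =a=> q9
  q3 = (0 | 0 + a.0) | 0\{b} | (b.(0 + 0) + b.0 | 0\{b}) :: =a=> q6, =b=> q10, =b=> q11
  q4 = (0 | 0 + a.0) | b.0\{b} | (0 + 0) :: =a=> q7, =b=> q10
  q5 = (0 | 0 + a.0) | b.0\{b} | (0 | 0\{b}) :: =a=> q8, =b=> q11
  q6 = 0 | 0\{b} | (b.(0 + 0) + b.0 | 0\{b}) :: =b=> q12, =b=> q13
  q7 = 0 | b.0\{b} | (0 + 0) :: =b=> q12
  q8 = 0 | b.0\{b} | (0 | 0\{b}) :: =b=> q13
  q9 = (0 + 0 + (0 + 0)) | (0 + 0) :: ·
  q10 = (0 | 0 + a.0) | 0\{b} | (0 + 0) :: =a=> q12
  q11 = (0 | 0 + a.0) | 0\{b} | (0 | 0\{b}) :: =a=> q13
  q12 = 0 | 0\{b} | (0 + 0) :: ·
  q13 = 0 | 0\{b} | (0 | 0\{b}) :: ·
Coarsest stable partition (strong bisimilarity classes):
  B0 = {p0}
  B1 = {p1, q10, q11, q2}
  B2 = {p5, p6, p7, q12, q13, q9}
  B3 = {p2, p3, p4, q6, q7, q8}
  B4 = {q0}
  B5 = {q3, q4, q5}
  B6 = {q1}
p0 ∈ B0, q0 ∈ B4 → different blocks

P ≁ Q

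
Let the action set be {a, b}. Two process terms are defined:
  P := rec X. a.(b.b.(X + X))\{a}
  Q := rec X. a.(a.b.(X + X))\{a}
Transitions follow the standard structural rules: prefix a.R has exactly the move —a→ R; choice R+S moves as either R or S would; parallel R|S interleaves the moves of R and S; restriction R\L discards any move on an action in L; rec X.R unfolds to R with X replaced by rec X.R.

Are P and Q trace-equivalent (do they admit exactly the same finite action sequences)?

traces(P) ≠ traces(Q) — witness ⟨ab⟩

Reachable graph of P (4 states):
  s0 = rec X. a.(b.b.(X + X))\{a} → --a--▸ s1
  s1 = (b.b.((rec X. a.(b.b.(X + X))\{a}) + (rec X. a.(b.b.(X + X))\{a})))\{a} → --b--▸ s2
  s2 = (b.((rec X. a.(b.b.(X + X))\{a}) + (rec X. a.(b.b.(X + X))\{a})))\{a} → --b--▸ s3
  s3 = ((rec X. a.(b.b.(X + X))\{a}) + (rec X. a.(b.b.(X + X))\{a}))\{a} → (no moves)
Reachable graph of Q (2 states):
  t0 = rec X. a.(a.b.(X + X))\{a} → --a--▸ t1
  t1 = (a.b.((rec X. a.(a.b.(X + X))\{a}) + (rec X. a.(a.b.(X + X))\{a})))\{a} → (no moves)
Run σ = ⟨ab⟩ on P: start {s0}
  step 1 (a): {s1}
  step 2 (b): {s2}
  P completes σ.
Run σ = ⟨ab⟩ on Q: start {t0}
  step 1 (a): {t1}
  step 2 (b): no successor for Q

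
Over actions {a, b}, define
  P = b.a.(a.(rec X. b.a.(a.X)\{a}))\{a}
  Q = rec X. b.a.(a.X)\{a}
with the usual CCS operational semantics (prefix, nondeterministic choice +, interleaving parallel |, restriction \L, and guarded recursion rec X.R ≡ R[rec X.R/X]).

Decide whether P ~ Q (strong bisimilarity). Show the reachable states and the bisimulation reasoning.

YES

P's transition system — 3 states:
  u0 = b.a.(a.(rec X. b.a.(a.X)\{a}))\{a} | =b=> u1
  u1 = a.(a.(rec X. b.a.(a.X)\{a}))\{a} | =a=> u2
  u2 = (a.(rec X. b.a.(a.X)\{a}))\{a} | deadlocked
Q's transition system — 3 states:
  v0 = rec X. b.a.(a.X)\{a} | =b=> v1
  v1 = a.(a.(rec X. b.a.(a.X)\{a}))\{a} | =a=> v2
  v2 = (a.(rec X. b.a.(a.X)\{a}))\{a} | deadlocked
Bisimilarity quotient blocks:
  B0 = {u0, v0}
  B1 = {u1, v1}
  B2 = {u2, v2}
u0 ∈ B0, v0 ∈ B0 → same block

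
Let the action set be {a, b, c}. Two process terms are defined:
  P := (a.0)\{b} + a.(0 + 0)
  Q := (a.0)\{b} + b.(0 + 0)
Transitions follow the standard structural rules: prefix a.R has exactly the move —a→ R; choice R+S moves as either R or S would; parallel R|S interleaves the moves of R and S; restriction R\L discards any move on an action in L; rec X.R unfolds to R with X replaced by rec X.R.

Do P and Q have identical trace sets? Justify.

LTS(P): 3 reachable states
  m0 = (a.0)\{b} + a.(0 + 0) has moves --a--▸ m1, --a--▸ m2
  m1 = 0 + 0 has moves (no moves)
  m2 = 0\{b} has moves (no moves)
LTS(Q): 3 reachable states
  n0 = (a.0)\{b} + b.(0 + 0) has moves --a--▸ n1, --b--▸ n2
  n1 = 0\{b} has moves (no moves)
  n2 = 0 + 0 has moves (no moves)
Trace ⟨b⟩ through Q, begin at {n0}:
  step 1 (b): {n2}
  ✓ Q
Trace ⟨b⟩ through P, begin at {m0}:
  step 1 (b): no successor for P

trace-distinct — witness ⟨b⟩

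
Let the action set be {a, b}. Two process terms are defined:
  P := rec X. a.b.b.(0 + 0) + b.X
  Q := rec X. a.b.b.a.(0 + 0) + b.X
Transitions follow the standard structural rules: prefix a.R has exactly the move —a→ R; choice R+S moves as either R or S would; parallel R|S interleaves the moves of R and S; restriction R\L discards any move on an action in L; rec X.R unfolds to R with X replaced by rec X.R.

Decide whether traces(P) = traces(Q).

P's transition system — 4 states:
  u0 = rec X. a.b.b.(0 + 0) + b.X :: =a=> u1, =b=> u0
  u1 = b.b.(0 + 0) :: =b=> u2
  u2 = b.(0 + 0) :: =b=> u3
  u3 = 0 + 0 :: stopped
Q's transition system — 5 states:
  v0 = rec X. a.b.b.a.(0 + 0) + b.X :: =a=> v1, =b=> v0
  v1 = b.b.a.(0 + 0) :: =b=> v2
  v2 = b.a.(0 + 0) :: =b=> v3
  v3 = a.(0 + 0) :: =a=> v4
  v4 = 0 + 0 :: stopped
Executing abba from Q (initial set {v0}):
  [1] a ⇒ {v1}
  [2] b ⇒ {v2}
  [3] b ⇒ {v3}
  [4] a ⇒ {v4}
  Q completes σ.
Executing abba from P (initial set {u0}):
  [1] a ⇒ {u1}
  [2] b ⇒ {u2}
  [3] b ⇒ {u3}
  [4] a ⇒ ∅  — P cannot continue

traces(P) ≠ traces(Q) — witness ⟨abba⟩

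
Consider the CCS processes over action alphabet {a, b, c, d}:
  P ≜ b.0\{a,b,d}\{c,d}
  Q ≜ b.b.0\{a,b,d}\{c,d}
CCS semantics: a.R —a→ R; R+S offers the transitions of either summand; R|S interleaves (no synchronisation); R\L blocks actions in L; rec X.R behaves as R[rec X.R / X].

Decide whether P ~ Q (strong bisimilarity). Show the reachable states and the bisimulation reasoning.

not bisimilar

LTS(P): 2 reachable states
  u0 = b.0\{a,b,d}\{c,d} has moves -b-> u1
  u1 = 0\{a,b,d}\{c,d} has moves ·
LTS(Q): 3 reachable states
  v0 = b.b.0\{a,b,d}\{c,d} has moves -b-> v1
  v1 = b.0\{a,b,d}\{c,d} has moves -b-> v2
  v2 = 0\{a,b,d}\{c,d} has moves ·
Bisimilarity quotient blocks:
  B0 = {u0, v1}
  B1 = {u1, v2}
  B2 = {v0}
u0 ∈ B0, v0 ∈ B2 → different blocks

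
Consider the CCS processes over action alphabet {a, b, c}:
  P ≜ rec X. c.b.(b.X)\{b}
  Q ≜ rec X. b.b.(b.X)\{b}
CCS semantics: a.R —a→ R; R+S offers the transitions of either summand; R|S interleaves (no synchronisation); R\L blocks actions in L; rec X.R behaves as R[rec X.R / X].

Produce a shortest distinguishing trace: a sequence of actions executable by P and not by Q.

c

Reachable graph of P (3 states):
  s0 = rec X. c.b.(b.X)\{b} ⊢ ··c··> s1
  s1 = b.(b.(rec X. c.b.(b.X)\{b}))\{b} ⊢ ··b··> s2
  s2 = (b.(rec X. c.b.(b.X)\{b}))\{b} ⊢ ·
Reachable graph of Q (3 states):
  t0 = rec X. b.b.(b.X)\{b} ⊢ ··b··> t1
  t1 = b.(b.(rec X. b.b.(b.X)\{b}))\{b} ⊢ ··b··> t2
  t2 = (b.(rec X. b.b.(b.X)\{b}))\{b} ⊢ ·
Executing c from P (initial set {s0}):
  [1] c ⇒ {s1}
  — P admits the full trace.
Executing c from Q (initial set {t0}):
  [1] c ⇒ ∅  — Q cannot continue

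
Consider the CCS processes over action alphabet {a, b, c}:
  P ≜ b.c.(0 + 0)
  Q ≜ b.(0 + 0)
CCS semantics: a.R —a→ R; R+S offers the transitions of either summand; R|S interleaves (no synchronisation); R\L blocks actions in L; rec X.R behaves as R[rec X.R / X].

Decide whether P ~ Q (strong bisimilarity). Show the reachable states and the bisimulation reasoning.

NO

LTS(P): 3 reachable states
  u0 = b.c.(0 + 0) :: -b-> u1
  u1 = c.(0 + 0) :: -c-> u2
  u2 = 0 + 0 :: deadlocked
LTS(Q): 2 reachable states
  v0 = b.(0 + 0) :: -b-> v1
  v1 = 0 + 0 :: deadlocked
Bisimilarity quotient blocks:
  B0 = {u0}
  B1 = {u1}
  B2 = {u2, v1}
  B3 = {v0}
u0 ∈ B0, v0 ∈ B3 → different blocks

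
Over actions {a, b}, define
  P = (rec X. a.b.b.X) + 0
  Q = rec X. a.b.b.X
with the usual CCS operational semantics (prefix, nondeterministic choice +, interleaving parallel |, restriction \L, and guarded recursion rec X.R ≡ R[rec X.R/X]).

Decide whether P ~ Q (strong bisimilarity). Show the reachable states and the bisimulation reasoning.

Reachable graph of P (4 states):
  p0 = (rec X. a.b.b.X) + 0 | —a→ p1
  p1 = b.b.(rec X. a.b.b.X) | —b→ p2
  p2 = b.(rec X. a.b.b.X) | —b→ p3
  p3 = rec X. a.b.b.X | —a→ p1
Reachable graph of Q (3 states):
  q0 = rec X. a.b.b.X | —a→ q1
  q1 = b.b.(rec X. a.b.b.X) | —b→ q2
  q2 = b.(rec X. a.b.b.X) | —b→ q0
Coarsest stable partition (strong bisimilarity classes):
  B0 = {p0, p3, q0}
  B1 = {p1, q1}
  B2 = {p2, q2}
p0 ∈ B0, q0 ∈ B0 → same block

YES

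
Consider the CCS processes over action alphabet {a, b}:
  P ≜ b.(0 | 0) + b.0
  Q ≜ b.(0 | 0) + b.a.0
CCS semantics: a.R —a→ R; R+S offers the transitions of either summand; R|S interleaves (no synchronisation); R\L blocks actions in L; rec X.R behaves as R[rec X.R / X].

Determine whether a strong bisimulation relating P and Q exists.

LTS(P): 3 reachable states
  m0 = b.(0 | 0) + b.0 :: -b-> m1, -b-> m2
  m1 = 0 :: stopped
  m2 = 0 | 0 :: stopped
LTS(Q): 4 reachable states
  n0 = b.(0 | 0) + b.a.0 :: -b-> n1, -b-> n2
  n1 = 0 | 0 :: stopped
  n2 = a.0 :: -a-> n3
  n3 = 0 :: stopped
Partition-refinement fixed point:
  B0 = {m0}
  B1 = {m1, m2, n1, n3}
  B2 = {n0}
  B3 = {n2}
m0 ∈ B0, n0 ∈ B2 → different blocks

P ≁ Q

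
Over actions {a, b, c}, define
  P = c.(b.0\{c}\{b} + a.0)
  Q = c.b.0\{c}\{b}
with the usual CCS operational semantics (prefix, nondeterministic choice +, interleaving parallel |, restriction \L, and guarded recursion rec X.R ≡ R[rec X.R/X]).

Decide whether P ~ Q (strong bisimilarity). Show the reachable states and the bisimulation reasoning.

LTS(P): 4 reachable states
  m0 = c.(b.0\{c}\{b} + a.0) | —c→ m1
  m1 = b.0\{c}\{b} + a.0 | —a→ m2, —b→ m3
  m2 = 0 | ∅
  m3 = 0\{c}\{b} | ∅
LTS(Q): 3 reachable states
  n0 = c.b.0\{c}\{b} | —c→ n1
  n1 = b.0\{c}\{b} | —b→ n2
  n2 = 0\{c}\{b} | ∅
Coarsest stable partition (strong bisimilarity classes):
  B0 = {m0}
  B1 = {m1}
  B2 = {m2, m3, n2}
  B3 = {n0}
  B4 = {n1}
m0 ∈ B0, n0 ∈ B3 → different blocks

NO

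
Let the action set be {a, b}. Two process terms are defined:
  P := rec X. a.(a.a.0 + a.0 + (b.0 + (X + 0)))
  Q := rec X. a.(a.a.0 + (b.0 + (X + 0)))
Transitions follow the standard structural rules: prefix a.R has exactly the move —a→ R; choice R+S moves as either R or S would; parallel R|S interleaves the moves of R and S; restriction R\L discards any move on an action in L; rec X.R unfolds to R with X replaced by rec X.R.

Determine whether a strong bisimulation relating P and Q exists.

P's transition system — 4 states:
  m0 = rec X. a.(a.a.0 + a.0 + (b.0 + (X + 0))) has moves -a-> m1
  m1 = a.a.0 + a.0 + (b.0 + ((rec X. a.(a.a.0 + a.0 + (b.0 + (X + 0)))) + 0)) has moves -a-> m1, -a-> m2, -a-> m3, -b-> m2
  m2 = 0 has moves ∅
  m3 = a.0 has moves -a-> m2
Q's transition system — 4 states:
  n0 = rec X. a.(a.a.0 + (b.0 + (X + 0))) has moves -a-> n1
  n1 = a.a.0 + (b.0 + ((rec X. a.(a.a.0 + (b.0 + (X + 0)))) + 0)) has moves -a-> n1, -a-> n2, -b-> n3
  n2 = a.0 has moves -a-> n3
  n3 = 0 has moves ∅
Partition-refinement fixed point:
  B0 = {m0}
  B1 = {m1}
  B2 = {m2, n3}
  B3 = {m3, n2}
  B4 = {n0}
  B5 = {n1}
m0 ∈ B0, n0 ∈ B4 → different blocks

NO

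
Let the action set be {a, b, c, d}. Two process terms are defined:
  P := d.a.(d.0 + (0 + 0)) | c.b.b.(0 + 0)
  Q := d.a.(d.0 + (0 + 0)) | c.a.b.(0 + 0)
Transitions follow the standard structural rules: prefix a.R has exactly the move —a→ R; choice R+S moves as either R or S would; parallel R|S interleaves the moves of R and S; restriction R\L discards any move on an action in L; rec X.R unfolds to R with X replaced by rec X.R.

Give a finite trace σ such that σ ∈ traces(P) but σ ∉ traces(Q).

cb

P's transition system — 16 states:
  m0 = d.a.(d.0 + (0 + 0)) | c.b.b.(0 + 0) :: --c--▸ m1, --d--▸ m2
  m1 = d.a.(d.0 + (0 + 0)) | b.b.(0 + 0) :: --b--▸ m3, --d--▸ m4
  m2 = a.(d.0 + (0 + 0)) | c.b.b.(0 + 0) :: --a--▸ m5, --c--▸ m4
  m3 = d.a.(d.0 + (0 + 0)) | b.(0 + 0) :: --b--▸ m6, --d--▸ m7
  m4 = a.(d.0 + (0 + 0)) | b.b.(0 + 0) :: --a--▸ m8, --b--▸ m7
  m5 = (d.0 + (0 + 0)) | c.b.b.(0 + 0) :: --c--▸ m8, --d--▸ m9
  m6 = d.a.(d.0 + (0 + 0)) | (0 + 0) :: --d--▸ m10
  m7 = a.(d.0 + (0 + 0)) | b.(0 + 0) :: --a--▸ m11, --b--▸ m10
  m8 = (d.0 + (0 + 0)) | b.b.(0 + 0) :: --b--▸ m11, --d--▸ m12
  m9 = 0 | c.b.b.(0 + 0) :: --c--▸ m12
  m10 = a.(d.0 + (0 + 0)) | (0 + 0) :: --a--▸ m13
  m11 = (d.0 + (0 + 0)) | b.(0 + 0) :: --b--▸ m13, --d--▸ m14
  m12 = 0 | b.b.(0 + 0) :: --b--▸ m14
  m13 = (d.0 + (0 + 0)) | (0 + 0) :: --d--▸ m15
  m14 = 0 | b.(0 + 0) :: --b--▸ m15
  m15 = 0 | (0 + 0) :: ∅
Q's transition system — 16 states:
  n0 = d.a.(d.0 + (0 + 0)) | c.a.b.(0 + 0) :: --c--▸ n1, --d--▸ n2
  n1 = d.a.(d.0 + (0 + 0)) | a.b.(0 + 0) :: --a--▸ n3, --d--▸ n4
  n2 = a.(d.0 + (0 + 0)) | c.a.b.(0 + 0) :: --a--▸ n5, --c--▸ n4
  n3 = d.a.(d.0 + (0 + 0)) | b.(0 + 0) :: --b--▸ n6, --d--▸ n7
  n4 = a.(d.0 + (0 + 0)) | a.b.(0 + 0) :: --a--▸ n7, --a--▸ n8
  n5 = (d.0 + (0 + 0)) | c.a.b.(0 + 0) :: --c--▸ n8, --d--▸ n9
  n6 = d.a.(d.0 + (0 + 0)) | (0 + 0) :: --d--▸ n10
  n7 = a.(d.0 + (0 + 0)) | b.(0 + 0) :: --a--▸ n11, --b--▸ n10
  n8 = (d.0 + (0 + 0)) | a.b.(0 + 0) :: --a--▸ n11, --d--▸ n12
  n9 = 0 | c.a.b.(0 + 0) :: --c--▸ n12
  n10 = a.(d.0 + (0 + 0)) | (0 + 0) :: --a--▸ n13
  n11 = (d.0 + (0 + 0)) | b.(0 + 0) :: --b--▸ n13, --d--▸ n14
  n12 = 0 | a.b.(0 + 0) :: --a--▸ n14
  n13 = (d.0 + (0 + 0)) | (0 + 0) :: --d--▸ n15
  n14 = 0 | b.(0 + 0) :: --b--▸ n15
  n15 = 0 | (0 + 0) :: ∅
Trace ⟨cb⟩ through P, begin at {m0}:
  after c @ step 1: {m1}
  after b @ step 2: {m3}
  ✓ P
Trace ⟨cb⟩ through Q, begin at {n0}:
  after c @ step 1: {n1}
  after b @ step 2: ∅  — Q cannot continue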